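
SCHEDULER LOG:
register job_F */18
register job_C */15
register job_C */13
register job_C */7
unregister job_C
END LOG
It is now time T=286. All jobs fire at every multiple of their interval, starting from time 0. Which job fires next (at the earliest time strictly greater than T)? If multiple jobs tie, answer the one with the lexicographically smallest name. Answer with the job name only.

Op 1: register job_F */18 -> active={job_F:*/18}
Op 2: register job_C */15 -> active={job_C:*/15, job_F:*/18}
Op 3: register job_C */13 -> active={job_C:*/13, job_F:*/18}
Op 4: register job_C */7 -> active={job_C:*/7, job_F:*/18}
Op 5: unregister job_C -> active={job_F:*/18}
  job_F: interval 18, next fire after T=286 is 288
Earliest = 288, winner (lex tiebreak) = job_F

Answer: job_F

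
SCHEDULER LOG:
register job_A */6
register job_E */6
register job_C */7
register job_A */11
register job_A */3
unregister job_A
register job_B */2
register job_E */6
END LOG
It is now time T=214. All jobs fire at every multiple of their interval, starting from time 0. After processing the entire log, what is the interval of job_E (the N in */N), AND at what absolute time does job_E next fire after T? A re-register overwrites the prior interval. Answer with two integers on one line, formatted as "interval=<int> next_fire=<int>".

Op 1: register job_A */6 -> active={job_A:*/6}
Op 2: register job_E */6 -> active={job_A:*/6, job_E:*/6}
Op 3: register job_C */7 -> active={job_A:*/6, job_C:*/7, job_E:*/6}
Op 4: register job_A */11 -> active={job_A:*/11, job_C:*/7, job_E:*/6}
Op 5: register job_A */3 -> active={job_A:*/3, job_C:*/7, job_E:*/6}
Op 6: unregister job_A -> active={job_C:*/7, job_E:*/6}
Op 7: register job_B */2 -> active={job_B:*/2, job_C:*/7, job_E:*/6}
Op 8: register job_E */6 -> active={job_B:*/2, job_C:*/7, job_E:*/6}
Final interval of job_E = 6
Next fire of job_E after T=214: (214//6+1)*6 = 216

Answer: interval=6 next_fire=216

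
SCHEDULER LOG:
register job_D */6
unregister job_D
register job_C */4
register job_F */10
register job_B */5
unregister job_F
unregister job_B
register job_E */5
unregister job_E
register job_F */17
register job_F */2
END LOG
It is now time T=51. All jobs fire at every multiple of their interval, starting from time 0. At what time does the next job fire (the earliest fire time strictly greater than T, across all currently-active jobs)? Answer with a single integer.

Op 1: register job_D */6 -> active={job_D:*/6}
Op 2: unregister job_D -> active={}
Op 3: register job_C */4 -> active={job_C:*/4}
Op 4: register job_F */10 -> active={job_C:*/4, job_F:*/10}
Op 5: register job_B */5 -> active={job_B:*/5, job_C:*/4, job_F:*/10}
Op 6: unregister job_F -> active={job_B:*/5, job_C:*/4}
Op 7: unregister job_B -> active={job_C:*/4}
Op 8: register job_E */5 -> active={job_C:*/4, job_E:*/5}
Op 9: unregister job_E -> active={job_C:*/4}
Op 10: register job_F */17 -> active={job_C:*/4, job_F:*/17}
Op 11: register job_F */2 -> active={job_C:*/4, job_F:*/2}
  job_C: interval 4, next fire after T=51 is 52
  job_F: interval 2, next fire after T=51 is 52
Earliest fire time = 52 (job job_C)

Answer: 52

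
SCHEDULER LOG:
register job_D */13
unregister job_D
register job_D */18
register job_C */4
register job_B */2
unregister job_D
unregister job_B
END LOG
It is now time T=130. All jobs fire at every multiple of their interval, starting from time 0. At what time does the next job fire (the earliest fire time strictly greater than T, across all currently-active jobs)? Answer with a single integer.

Answer: 132

Derivation:
Op 1: register job_D */13 -> active={job_D:*/13}
Op 2: unregister job_D -> active={}
Op 3: register job_D */18 -> active={job_D:*/18}
Op 4: register job_C */4 -> active={job_C:*/4, job_D:*/18}
Op 5: register job_B */2 -> active={job_B:*/2, job_C:*/4, job_D:*/18}
Op 6: unregister job_D -> active={job_B:*/2, job_C:*/4}
Op 7: unregister job_B -> active={job_C:*/4}
  job_C: interval 4, next fire after T=130 is 132
Earliest fire time = 132 (job job_C)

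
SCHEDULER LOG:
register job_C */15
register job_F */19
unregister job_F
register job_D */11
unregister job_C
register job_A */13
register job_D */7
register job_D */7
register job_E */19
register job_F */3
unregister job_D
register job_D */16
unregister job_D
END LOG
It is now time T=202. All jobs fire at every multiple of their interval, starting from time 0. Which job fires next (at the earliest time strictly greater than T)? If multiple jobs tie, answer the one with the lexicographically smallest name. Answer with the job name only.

Op 1: register job_C */15 -> active={job_C:*/15}
Op 2: register job_F */19 -> active={job_C:*/15, job_F:*/19}
Op 3: unregister job_F -> active={job_C:*/15}
Op 4: register job_D */11 -> active={job_C:*/15, job_D:*/11}
Op 5: unregister job_C -> active={job_D:*/11}
Op 6: register job_A */13 -> active={job_A:*/13, job_D:*/11}
Op 7: register job_D */7 -> active={job_A:*/13, job_D:*/7}
Op 8: register job_D */7 -> active={job_A:*/13, job_D:*/7}
Op 9: register job_E */19 -> active={job_A:*/13, job_D:*/7, job_E:*/19}
Op 10: register job_F */3 -> active={job_A:*/13, job_D:*/7, job_E:*/19, job_F:*/3}
Op 11: unregister job_D -> active={job_A:*/13, job_E:*/19, job_F:*/3}
Op 12: register job_D */16 -> active={job_A:*/13, job_D:*/16, job_E:*/19, job_F:*/3}
Op 13: unregister job_D -> active={job_A:*/13, job_E:*/19, job_F:*/3}
  job_A: interval 13, next fire after T=202 is 208
  job_E: interval 19, next fire after T=202 is 209
  job_F: interval 3, next fire after T=202 is 204
Earliest = 204, winner (lex tiebreak) = job_F

Answer: job_F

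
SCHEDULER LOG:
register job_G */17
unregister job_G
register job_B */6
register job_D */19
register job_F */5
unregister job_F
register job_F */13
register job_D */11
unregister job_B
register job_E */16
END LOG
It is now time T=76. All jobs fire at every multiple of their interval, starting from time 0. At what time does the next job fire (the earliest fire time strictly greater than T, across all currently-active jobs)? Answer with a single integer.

Answer: 77

Derivation:
Op 1: register job_G */17 -> active={job_G:*/17}
Op 2: unregister job_G -> active={}
Op 3: register job_B */6 -> active={job_B:*/6}
Op 4: register job_D */19 -> active={job_B:*/6, job_D:*/19}
Op 5: register job_F */5 -> active={job_B:*/6, job_D:*/19, job_F:*/5}
Op 6: unregister job_F -> active={job_B:*/6, job_D:*/19}
Op 7: register job_F */13 -> active={job_B:*/6, job_D:*/19, job_F:*/13}
Op 8: register job_D */11 -> active={job_B:*/6, job_D:*/11, job_F:*/13}
Op 9: unregister job_B -> active={job_D:*/11, job_F:*/13}
Op 10: register job_E */16 -> active={job_D:*/11, job_E:*/16, job_F:*/13}
  job_D: interval 11, next fire after T=76 is 77
  job_E: interval 16, next fire after T=76 is 80
  job_F: interval 13, next fire after T=76 is 78
Earliest fire time = 77 (job job_D)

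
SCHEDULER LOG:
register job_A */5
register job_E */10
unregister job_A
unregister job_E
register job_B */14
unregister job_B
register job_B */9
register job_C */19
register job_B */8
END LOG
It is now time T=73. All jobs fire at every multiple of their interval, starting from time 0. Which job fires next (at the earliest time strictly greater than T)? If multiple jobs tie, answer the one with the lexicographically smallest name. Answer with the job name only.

Answer: job_C

Derivation:
Op 1: register job_A */5 -> active={job_A:*/5}
Op 2: register job_E */10 -> active={job_A:*/5, job_E:*/10}
Op 3: unregister job_A -> active={job_E:*/10}
Op 4: unregister job_E -> active={}
Op 5: register job_B */14 -> active={job_B:*/14}
Op 6: unregister job_B -> active={}
Op 7: register job_B */9 -> active={job_B:*/9}
Op 8: register job_C */19 -> active={job_B:*/9, job_C:*/19}
Op 9: register job_B */8 -> active={job_B:*/8, job_C:*/19}
  job_B: interval 8, next fire after T=73 is 80
  job_C: interval 19, next fire after T=73 is 76
Earliest = 76, winner (lex tiebreak) = job_C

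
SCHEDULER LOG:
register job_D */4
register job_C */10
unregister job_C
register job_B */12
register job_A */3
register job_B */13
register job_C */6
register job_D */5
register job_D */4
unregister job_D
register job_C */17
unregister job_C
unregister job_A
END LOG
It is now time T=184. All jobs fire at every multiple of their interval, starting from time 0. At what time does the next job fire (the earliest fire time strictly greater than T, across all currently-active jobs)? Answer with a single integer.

Op 1: register job_D */4 -> active={job_D:*/4}
Op 2: register job_C */10 -> active={job_C:*/10, job_D:*/4}
Op 3: unregister job_C -> active={job_D:*/4}
Op 4: register job_B */12 -> active={job_B:*/12, job_D:*/4}
Op 5: register job_A */3 -> active={job_A:*/3, job_B:*/12, job_D:*/4}
Op 6: register job_B */13 -> active={job_A:*/3, job_B:*/13, job_D:*/4}
Op 7: register job_C */6 -> active={job_A:*/3, job_B:*/13, job_C:*/6, job_D:*/4}
Op 8: register job_D */5 -> active={job_A:*/3, job_B:*/13, job_C:*/6, job_D:*/5}
Op 9: register job_D */4 -> active={job_A:*/3, job_B:*/13, job_C:*/6, job_D:*/4}
Op 10: unregister job_D -> active={job_A:*/3, job_B:*/13, job_C:*/6}
Op 11: register job_C */17 -> active={job_A:*/3, job_B:*/13, job_C:*/17}
Op 12: unregister job_C -> active={job_A:*/3, job_B:*/13}
Op 13: unregister job_A -> active={job_B:*/13}
  job_B: interval 13, next fire after T=184 is 195
Earliest fire time = 195 (job job_B)

Answer: 195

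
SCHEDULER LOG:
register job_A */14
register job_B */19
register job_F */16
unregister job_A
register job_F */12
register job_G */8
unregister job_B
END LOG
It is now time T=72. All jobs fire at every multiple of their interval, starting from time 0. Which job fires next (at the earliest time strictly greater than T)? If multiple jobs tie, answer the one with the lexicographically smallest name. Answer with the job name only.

Op 1: register job_A */14 -> active={job_A:*/14}
Op 2: register job_B */19 -> active={job_A:*/14, job_B:*/19}
Op 3: register job_F */16 -> active={job_A:*/14, job_B:*/19, job_F:*/16}
Op 4: unregister job_A -> active={job_B:*/19, job_F:*/16}
Op 5: register job_F */12 -> active={job_B:*/19, job_F:*/12}
Op 6: register job_G */8 -> active={job_B:*/19, job_F:*/12, job_G:*/8}
Op 7: unregister job_B -> active={job_F:*/12, job_G:*/8}
  job_F: interval 12, next fire after T=72 is 84
  job_G: interval 8, next fire after T=72 is 80
Earliest = 80, winner (lex tiebreak) = job_G

Answer: job_G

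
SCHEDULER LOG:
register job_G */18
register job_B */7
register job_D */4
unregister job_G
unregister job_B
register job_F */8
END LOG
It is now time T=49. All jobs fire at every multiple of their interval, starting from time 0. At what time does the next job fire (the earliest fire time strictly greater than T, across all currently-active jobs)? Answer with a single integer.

Op 1: register job_G */18 -> active={job_G:*/18}
Op 2: register job_B */7 -> active={job_B:*/7, job_G:*/18}
Op 3: register job_D */4 -> active={job_B:*/7, job_D:*/4, job_G:*/18}
Op 4: unregister job_G -> active={job_B:*/7, job_D:*/4}
Op 5: unregister job_B -> active={job_D:*/4}
Op 6: register job_F */8 -> active={job_D:*/4, job_F:*/8}
  job_D: interval 4, next fire after T=49 is 52
  job_F: interval 8, next fire after T=49 is 56
Earliest fire time = 52 (job job_D)

Answer: 52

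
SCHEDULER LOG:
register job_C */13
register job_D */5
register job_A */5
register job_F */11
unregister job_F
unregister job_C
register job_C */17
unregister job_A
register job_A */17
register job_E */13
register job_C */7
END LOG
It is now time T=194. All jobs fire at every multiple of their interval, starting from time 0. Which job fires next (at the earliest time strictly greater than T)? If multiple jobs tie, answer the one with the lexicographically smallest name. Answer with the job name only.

Op 1: register job_C */13 -> active={job_C:*/13}
Op 2: register job_D */5 -> active={job_C:*/13, job_D:*/5}
Op 3: register job_A */5 -> active={job_A:*/5, job_C:*/13, job_D:*/5}
Op 4: register job_F */11 -> active={job_A:*/5, job_C:*/13, job_D:*/5, job_F:*/11}
Op 5: unregister job_F -> active={job_A:*/5, job_C:*/13, job_D:*/5}
Op 6: unregister job_C -> active={job_A:*/5, job_D:*/5}
Op 7: register job_C */17 -> active={job_A:*/5, job_C:*/17, job_D:*/5}
Op 8: unregister job_A -> active={job_C:*/17, job_D:*/5}
Op 9: register job_A */17 -> active={job_A:*/17, job_C:*/17, job_D:*/5}
Op 10: register job_E */13 -> active={job_A:*/17, job_C:*/17, job_D:*/5, job_E:*/13}
Op 11: register job_C */7 -> active={job_A:*/17, job_C:*/7, job_D:*/5, job_E:*/13}
  job_A: interval 17, next fire after T=194 is 204
  job_C: interval 7, next fire after T=194 is 196
  job_D: interval 5, next fire after T=194 is 195
  job_E: interval 13, next fire after T=194 is 195
Earliest = 195, winner (lex tiebreak) = job_D

Answer: job_D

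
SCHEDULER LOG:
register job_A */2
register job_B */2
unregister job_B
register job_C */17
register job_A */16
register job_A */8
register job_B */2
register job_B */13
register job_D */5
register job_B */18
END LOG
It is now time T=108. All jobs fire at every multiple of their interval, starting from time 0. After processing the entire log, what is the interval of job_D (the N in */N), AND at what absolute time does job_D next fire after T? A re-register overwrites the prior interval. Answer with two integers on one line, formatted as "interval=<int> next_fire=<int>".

Op 1: register job_A */2 -> active={job_A:*/2}
Op 2: register job_B */2 -> active={job_A:*/2, job_B:*/2}
Op 3: unregister job_B -> active={job_A:*/2}
Op 4: register job_C */17 -> active={job_A:*/2, job_C:*/17}
Op 5: register job_A */16 -> active={job_A:*/16, job_C:*/17}
Op 6: register job_A */8 -> active={job_A:*/8, job_C:*/17}
Op 7: register job_B */2 -> active={job_A:*/8, job_B:*/2, job_C:*/17}
Op 8: register job_B */13 -> active={job_A:*/8, job_B:*/13, job_C:*/17}
Op 9: register job_D */5 -> active={job_A:*/8, job_B:*/13, job_C:*/17, job_D:*/5}
Op 10: register job_B */18 -> active={job_A:*/8, job_B:*/18, job_C:*/17, job_D:*/5}
Final interval of job_D = 5
Next fire of job_D after T=108: (108//5+1)*5 = 110

Answer: interval=5 next_fire=110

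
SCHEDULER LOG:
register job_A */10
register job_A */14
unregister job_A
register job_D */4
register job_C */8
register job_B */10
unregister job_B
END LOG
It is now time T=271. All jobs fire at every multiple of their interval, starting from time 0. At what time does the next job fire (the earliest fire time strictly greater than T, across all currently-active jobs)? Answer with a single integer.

Answer: 272

Derivation:
Op 1: register job_A */10 -> active={job_A:*/10}
Op 2: register job_A */14 -> active={job_A:*/14}
Op 3: unregister job_A -> active={}
Op 4: register job_D */4 -> active={job_D:*/4}
Op 5: register job_C */8 -> active={job_C:*/8, job_D:*/4}
Op 6: register job_B */10 -> active={job_B:*/10, job_C:*/8, job_D:*/4}
Op 7: unregister job_B -> active={job_C:*/8, job_D:*/4}
  job_C: interval 8, next fire after T=271 is 272
  job_D: interval 4, next fire after T=271 is 272
Earliest fire time = 272 (job job_C)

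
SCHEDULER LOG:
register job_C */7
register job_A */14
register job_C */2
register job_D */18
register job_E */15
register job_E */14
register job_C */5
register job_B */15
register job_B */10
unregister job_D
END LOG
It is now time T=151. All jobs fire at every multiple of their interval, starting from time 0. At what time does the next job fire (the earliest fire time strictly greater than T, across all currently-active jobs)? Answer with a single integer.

Op 1: register job_C */7 -> active={job_C:*/7}
Op 2: register job_A */14 -> active={job_A:*/14, job_C:*/7}
Op 3: register job_C */2 -> active={job_A:*/14, job_C:*/2}
Op 4: register job_D */18 -> active={job_A:*/14, job_C:*/2, job_D:*/18}
Op 5: register job_E */15 -> active={job_A:*/14, job_C:*/2, job_D:*/18, job_E:*/15}
Op 6: register job_E */14 -> active={job_A:*/14, job_C:*/2, job_D:*/18, job_E:*/14}
Op 7: register job_C */5 -> active={job_A:*/14, job_C:*/5, job_D:*/18, job_E:*/14}
Op 8: register job_B */15 -> active={job_A:*/14, job_B:*/15, job_C:*/5, job_D:*/18, job_E:*/14}
Op 9: register job_B */10 -> active={job_A:*/14, job_B:*/10, job_C:*/5, job_D:*/18, job_E:*/14}
Op 10: unregister job_D -> active={job_A:*/14, job_B:*/10, job_C:*/5, job_E:*/14}
  job_A: interval 14, next fire after T=151 is 154
  job_B: interval 10, next fire after T=151 is 160
  job_C: interval 5, next fire after T=151 is 155
  job_E: interval 14, next fire after T=151 is 154
Earliest fire time = 154 (job job_A)

Answer: 154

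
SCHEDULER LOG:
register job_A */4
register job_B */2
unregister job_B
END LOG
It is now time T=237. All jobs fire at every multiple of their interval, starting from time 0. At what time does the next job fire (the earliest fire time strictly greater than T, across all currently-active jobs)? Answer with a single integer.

Answer: 240

Derivation:
Op 1: register job_A */4 -> active={job_A:*/4}
Op 2: register job_B */2 -> active={job_A:*/4, job_B:*/2}
Op 3: unregister job_B -> active={job_A:*/4}
  job_A: interval 4, next fire after T=237 is 240
Earliest fire time = 240 (job job_A)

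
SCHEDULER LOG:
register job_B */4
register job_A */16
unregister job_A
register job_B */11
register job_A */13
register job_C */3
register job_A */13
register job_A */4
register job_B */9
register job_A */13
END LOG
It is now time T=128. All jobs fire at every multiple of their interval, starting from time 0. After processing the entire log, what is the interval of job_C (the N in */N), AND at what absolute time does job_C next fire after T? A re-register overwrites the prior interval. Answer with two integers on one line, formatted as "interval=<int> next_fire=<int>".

Answer: interval=3 next_fire=129

Derivation:
Op 1: register job_B */4 -> active={job_B:*/4}
Op 2: register job_A */16 -> active={job_A:*/16, job_B:*/4}
Op 3: unregister job_A -> active={job_B:*/4}
Op 4: register job_B */11 -> active={job_B:*/11}
Op 5: register job_A */13 -> active={job_A:*/13, job_B:*/11}
Op 6: register job_C */3 -> active={job_A:*/13, job_B:*/11, job_C:*/3}
Op 7: register job_A */13 -> active={job_A:*/13, job_B:*/11, job_C:*/3}
Op 8: register job_A */4 -> active={job_A:*/4, job_B:*/11, job_C:*/3}
Op 9: register job_B */9 -> active={job_A:*/4, job_B:*/9, job_C:*/3}
Op 10: register job_A */13 -> active={job_A:*/13, job_B:*/9, job_C:*/3}
Final interval of job_C = 3
Next fire of job_C after T=128: (128//3+1)*3 = 129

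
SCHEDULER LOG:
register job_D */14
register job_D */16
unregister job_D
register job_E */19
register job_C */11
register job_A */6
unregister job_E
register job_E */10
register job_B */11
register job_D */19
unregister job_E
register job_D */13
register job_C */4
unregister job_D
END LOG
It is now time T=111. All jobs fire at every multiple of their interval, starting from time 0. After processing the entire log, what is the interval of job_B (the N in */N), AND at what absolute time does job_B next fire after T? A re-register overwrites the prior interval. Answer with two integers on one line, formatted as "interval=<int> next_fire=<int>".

Op 1: register job_D */14 -> active={job_D:*/14}
Op 2: register job_D */16 -> active={job_D:*/16}
Op 3: unregister job_D -> active={}
Op 4: register job_E */19 -> active={job_E:*/19}
Op 5: register job_C */11 -> active={job_C:*/11, job_E:*/19}
Op 6: register job_A */6 -> active={job_A:*/6, job_C:*/11, job_E:*/19}
Op 7: unregister job_E -> active={job_A:*/6, job_C:*/11}
Op 8: register job_E */10 -> active={job_A:*/6, job_C:*/11, job_E:*/10}
Op 9: register job_B */11 -> active={job_A:*/6, job_B:*/11, job_C:*/11, job_E:*/10}
Op 10: register job_D */19 -> active={job_A:*/6, job_B:*/11, job_C:*/11, job_D:*/19, job_E:*/10}
Op 11: unregister job_E -> active={job_A:*/6, job_B:*/11, job_C:*/11, job_D:*/19}
Op 12: register job_D */13 -> active={job_A:*/6, job_B:*/11, job_C:*/11, job_D:*/13}
Op 13: register job_C */4 -> active={job_A:*/6, job_B:*/11, job_C:*/4, job_D:*/13}
Op 14: unregister job_D -> active={job_A:*/6, job_B:*/11, job_C:*/4}
Final interval of job_B = 11
Next fire of job_B after T=111: (111//11+1)*11 = 121

Answer: interval=11 next_fire=121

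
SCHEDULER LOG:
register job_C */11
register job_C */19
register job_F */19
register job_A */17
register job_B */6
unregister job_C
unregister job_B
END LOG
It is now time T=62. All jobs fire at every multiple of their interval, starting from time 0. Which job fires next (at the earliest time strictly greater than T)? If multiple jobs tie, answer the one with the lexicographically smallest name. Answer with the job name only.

Answer: job_A

Derivation:
Op 1: register job_C */11 -> active={job_C:*/11}
Op 2: register job_C */19 -> active={job_C:*/19}
Op 3: register job_F */19 -> active={job_C:*/19, job_F:*/19}
Op 4: register job_A */17 -> active={job_A:*/17, job_C:*/19, job_F:*/19}
Op 5: register job_B */6 -> active={job_A:*/17, job_B:*/6, job_C:*/19, job_F:*/19}
Op 6: unregister job_C -> active={job_A:*/17, job_B:*/6, job_F:*/19}
Op 7: unregister job_B -> active={job_A:*/17, job_F:*/19}
  job_A: interval 17, next fire after T=62 is 68
  job_F: interval 19, next fire after T=62 is 76
Earliest = 68, winner (lex tiebreak) = job_A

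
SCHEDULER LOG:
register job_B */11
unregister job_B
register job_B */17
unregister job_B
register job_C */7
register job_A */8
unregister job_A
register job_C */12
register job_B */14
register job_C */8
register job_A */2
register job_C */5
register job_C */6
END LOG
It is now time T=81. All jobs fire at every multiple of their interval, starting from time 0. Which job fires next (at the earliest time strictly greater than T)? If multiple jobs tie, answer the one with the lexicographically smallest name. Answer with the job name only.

Op 1: register job_B */11 -> active={job_B:*/11}
Op 2: unregister job_B -> active={}
Op 3: register job_B */17 -> active={job_B:*/17}
Op 4: unregister job_B -> active={}
Op 5: register job_C */7 -> active={job_C:*/7}
Op 6: register job_A */8 -> active={job_A:*/8, job_C:*/7}
Op 7: unregister job_A -> active={job_C:*/7}
Op 8: register job_C */12 -> active={job_C:*/12}
Op 9: register job_B */14 -> active={job_B:*/14, job_C:*/12}
Op 10: register job_C */8 -> active={job_B:*/14, job_C:*/8}
Op 11: register job_A */2 -> active={job_A:*/2, job_B:*/14, job_C:*/8}
Op 12: register job_C */5 -> active={job_A:*/2, job_B:*/14, job_C:*/5}
Op 13: register job_C */6 -> active={job_A:*/2, job_B:*/14, job_C:*/6}
  job_A: interval 2, next fire after T=81 is 82
  job_B: interval 14, next fire after T=81 is 84
  job_C: interval 6, next fire after T=81 is 84
Earliest = 82, winner (lex tiebreak) = job_A

Answer: job_A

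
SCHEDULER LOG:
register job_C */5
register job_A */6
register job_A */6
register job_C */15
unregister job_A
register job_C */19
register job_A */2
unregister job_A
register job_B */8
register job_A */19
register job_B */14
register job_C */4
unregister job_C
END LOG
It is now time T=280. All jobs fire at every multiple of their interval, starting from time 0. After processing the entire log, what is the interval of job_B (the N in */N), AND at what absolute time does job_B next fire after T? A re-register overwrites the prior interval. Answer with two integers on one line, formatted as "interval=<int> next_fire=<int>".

Op 1: register job_C */5 -> active={job_C:*/5}
Op 2: register job_A */6 -> active={job_A:*/6, job_C:*/5}
Op 3: register job_A */6 -> active={job_A:*/6, job_C:*/5}
Op 4: register job_C */15 -> active={job_A:*/6, job_C:*/15}
Op 5: unregister job_A -> active={job_C:*/15}
Op 6: register job_C */19 -> active={job_C:*/19}
Op 7: register job_A */2 -> active={job_A:*/2, job_C:*/19}
Op 8: unregister job_A -> active={job_C:*/19}
Op 9: register job_B */8 -> active={job_B:*/8, job_C:*/19}
Op 10: register job_A */19 -> active={job_A:*/19, job_B:*/8, job_C:*/19}
Op 11: register job_B */14 -> active={job_A:*/19, job_B:*/14, job_C:*/19}
Op 12: register job_C */4 -> active={job_A:*/19, job_B:*/14, job_C:*/4}
Op 13: unregister job_C -> active={job_A:*/19, job_B:*/14}
Final interval of job_B = 14
Next fire of job_B after T=280: (280//14+1)*14 = 294

Answer: interval=14 next_fire=294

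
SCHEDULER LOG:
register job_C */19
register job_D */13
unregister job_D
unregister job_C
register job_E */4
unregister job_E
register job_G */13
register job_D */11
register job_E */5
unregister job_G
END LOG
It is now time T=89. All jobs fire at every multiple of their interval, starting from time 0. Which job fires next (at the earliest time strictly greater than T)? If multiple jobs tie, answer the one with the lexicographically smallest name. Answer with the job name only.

Answer: job_E

Derivation:
Op 1: register job_C */19 -> active={job_C:*/19}
Op 2: register job_D */13 -> active={job_C:*/19, job_D:*/13}
Op 3: unregister job_D -> active={job_C:*/19}
Op 4: unregister job_C -> active={}
Op 5: register job_E */4 -> active={job_E:*/4}
Op 6: unregister job_E -> active={}
Op 7: register job_G */13 -> active={job_G:*/13}
Op 8: register job_D */11 -> active={job_D:*/11, job_G:*/13}
Op 9: register job_E */5 -> active={job_D:*/11, job_E:*/5, job_G:*/13}
Op 10: unregister job_G -> active={job_D:*/11, job_E:*/5}
  job_D: interval 11, next fire after T=89 is 99
  job_E: interval 5, next fire after T=89 is 90
Earliest = 90, winner (lex tiebreak) = job_E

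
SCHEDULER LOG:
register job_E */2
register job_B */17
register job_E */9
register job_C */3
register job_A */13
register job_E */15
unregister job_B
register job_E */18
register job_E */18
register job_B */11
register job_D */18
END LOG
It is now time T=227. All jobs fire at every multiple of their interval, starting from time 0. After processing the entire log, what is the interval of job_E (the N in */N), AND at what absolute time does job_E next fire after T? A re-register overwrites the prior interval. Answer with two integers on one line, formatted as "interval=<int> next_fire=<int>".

Answer: interval=18 next_fire=234

Derivation:
Op 1: register job_E */2 -> active={job_E:*/2}
Op 2: register job_B */17 -> active={job_B:*/17, job_E:*/2}
Op 3: register job_E */9 -> active={job_B:*/17, job_E:*/9}
Op 4: register job_C */3 -> active={job_B:*/17, job_C:*/3, job_E:*/9}
Op 5: register job_A */13 -> active={job_A:*/13, job_B:*/17, job_C:*/3, job_E:*/9}
Op 6: register job_E */15 -> active={job_A:*/13, job_B:*/17, job_C:*/3, job_E:*/15}
Op 7: unregister job_B -> active={job_A:*/13, job_C:*/3, job_E:*/15}
Op 8: register job_E */18 -> active={job_A:*/13, job_C:*/3, job_E:*/18}
Op 9: register job_E */18 -> active={job_A:*/13, job_C:*/3, job_E:*/18}
Op 10: register job_B */11 -> active={job_A:*/13, job_B:*/11, job_C:*/3, job_E:*/18}
Op 11: register job_D */18 -> active={job_A:*/13, job_B:*/11, job_C:*/3, job_D:*/18, job_E:*/18}
Final interval of job_E = 18
Next fire of job_E after T=227: (227//18+1)*18 = 234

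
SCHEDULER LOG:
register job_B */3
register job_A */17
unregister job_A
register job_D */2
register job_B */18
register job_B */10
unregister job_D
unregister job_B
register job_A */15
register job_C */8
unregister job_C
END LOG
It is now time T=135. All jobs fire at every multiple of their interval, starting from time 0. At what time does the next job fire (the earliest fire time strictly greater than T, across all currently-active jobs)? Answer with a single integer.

Op 1: register job_B */3 -> active={job_B:*/3}
Op 2: register job_A */17 -> active={job_A:*/17, job_B:*/3}
Op 3: unregister job_A -> active={job_B:*/3}
Op 4: register job_D */2 -> active={job_B:*/3, job_D:*/2}
Op 5: register job_B */18 -> active={job_B:*/18, job_D:*/2}
Op 6: register job_B */10 -> active={job_B:*/10, job_D:*/2}
Op 7: unregister job_D -> active={job_B:*/10}
Op 8: unregister job_B -> active={}
Op 9: register job_A */15 -> active={job_A:*/15}
Op 10: register job_C */8 -> active={job_A:*/15, job_C:*/8}
Op 11: unregister job_C -> active={job_A:*/15}
  job_A: interval 15, next fire after T=135 is 150
Earliest fire time = 150 (job job_A)

Answer: 150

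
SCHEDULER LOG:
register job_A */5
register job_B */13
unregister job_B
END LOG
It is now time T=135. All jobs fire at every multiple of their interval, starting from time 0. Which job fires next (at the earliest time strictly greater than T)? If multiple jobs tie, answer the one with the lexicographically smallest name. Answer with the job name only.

Answer: job_A

Derivation:
Op 1: register job_A */5 -> active={job_A:*/5}
Op 2: register job_B */13 -> active={job_A:*/5, job_B:*/13}
Op 3: unregister job_B -> active={job_A:*/5}
  job_A: interval 5, next fire after T=135 is 140
Earliest = 140, winner (lex tiebreak) = job_A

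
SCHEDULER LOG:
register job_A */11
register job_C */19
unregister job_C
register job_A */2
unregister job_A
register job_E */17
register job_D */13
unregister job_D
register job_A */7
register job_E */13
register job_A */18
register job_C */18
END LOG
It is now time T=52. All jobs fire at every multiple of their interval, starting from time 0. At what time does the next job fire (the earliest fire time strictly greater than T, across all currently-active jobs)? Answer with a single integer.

Op 1: register job_A */11 -> active={job_A:*/11}
Op 2: register job_C */19 -> active={job_A:*/11, job_C:*/19}
Op 3: unregister job_C -> active={job_A:*/11}
Op 4: register job_A */2 -> active={job_A:*/2}
Op 5: unregister job_A -> active={}
Op 6: register job_E */17 -> active={job_E:*/17}
Op 7: register job_D */13 -> active={job_D:*/13, job_E:*/17}
Op 8: unregister job_D -> active={job_E:*/17}
Op 9: register job_A */7 -> active={job_A:*/7, job_E:*/17}
Op 10: register job_E */13 -> active={job_A:*/7, job_E:*/13}
Op 11: register job_A */18 -> active={job_A:*/18, job_E:*/13}
Op 12: register job_C */18 -> active={job_A:*/18, job_C:*/18, job_E:*/13}
  job_A: interval 18, next fire after T=52 is 54
  job_C: interval 18, next fire after T=52 is 54
  job_E: interval 13, next fire after T=52 is 65
Earliest fire time = 54 (job job_A)

Answer: 54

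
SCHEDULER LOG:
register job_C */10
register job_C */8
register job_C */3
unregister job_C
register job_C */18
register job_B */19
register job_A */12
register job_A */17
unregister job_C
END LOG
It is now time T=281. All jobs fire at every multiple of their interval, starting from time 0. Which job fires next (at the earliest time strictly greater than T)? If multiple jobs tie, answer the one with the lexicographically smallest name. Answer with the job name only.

Op 1: register job_C */10 -> active={job_C:*/10}
Op 2: register job_C */8 -> active={job_C:*/8}
Op 3: register job_C */3 -> active={job_C:*/3}
Op 4: unregister job_C -> active={}
Op 5: register job_C */18 -> active={job_C:*/18}
Op 6: register job_B */19 -> active={job_B:*/19, job_C:*/18}
Op 7: register job_A */12 -> active={job_A:*/12, job_B:*/19, job_C:*/18}
Op 8: register job_A */17 -> active={job_A:*/17, job_B:*/19, job_C:*/18}
Op 9: unregister job_C -> active={job_A:*/17, job_B:*/19}
  job_A: interval 17, next fire after T=281 is 289
  job_B: interval 19, next fire after T=281 is 285
Earliest = 285, winner (lex tiebreak) = job_B

Answer: job_B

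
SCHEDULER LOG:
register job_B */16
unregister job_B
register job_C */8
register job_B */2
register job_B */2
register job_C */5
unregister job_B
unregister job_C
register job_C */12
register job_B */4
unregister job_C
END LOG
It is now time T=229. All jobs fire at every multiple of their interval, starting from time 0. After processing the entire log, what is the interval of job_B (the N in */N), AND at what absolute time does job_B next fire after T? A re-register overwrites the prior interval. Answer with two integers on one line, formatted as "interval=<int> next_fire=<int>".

Answer: interval=4 next_fire=232

Derivation:
Op 1: register job_B */16 -> active={job_B:*/16}
Op 2: unregister job_B -> active={}
Op 3: register job_C */8 -> active={job_C:*/8}
Op 4: register job_B */2 -> active={job_B:*/2, job_C:*/8}
Op 5: register job_B */2 -> active={job_B:*/2, job_C:*/8}
Op 6: register job_C */5 -> active={job_B:*/2, job_C:*/5}
Op 7: unregister job_B -> active={job_C:*/5}
Op 8: unregister job_C -> active={}
Op 9: register job_C */12 -> active={job_C:*/12}
Op 10: register job_B */4 -> active={job_B:*/4, job_C:*/12}
Op 11: unregister job_C -> active={job_B:*/4}
Final interval of job_B = 4
Next fire of job_B after T=229: (229//4+1)*4 = 232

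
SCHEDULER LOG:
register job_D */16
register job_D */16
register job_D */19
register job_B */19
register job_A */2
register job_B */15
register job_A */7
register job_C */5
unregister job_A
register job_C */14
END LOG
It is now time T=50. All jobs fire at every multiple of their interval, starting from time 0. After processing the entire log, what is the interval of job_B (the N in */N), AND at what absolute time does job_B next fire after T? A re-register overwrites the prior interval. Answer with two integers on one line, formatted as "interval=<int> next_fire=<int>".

Op 1: register job_D */16 -> active={job_D:*/16}
Op 2: register job_D */16 -> active={job_D:*/16}
Op 3: register job_D */19 -> active={job_D:*/19}
Op 4: register job_B */19 -> active={job_B:*/19, job_D:*/19}
Op 5: register job_A */2 -> active={job_A:*/2, job_B:*/19, job_D:*/19}
Op 6: register job_B */15 -> active={job_A:*/2, job_B:*/15, job_D:*/19}
Op 7: register job_A */7 -> active={job_A:*/7, job_B:*/15, job_D:*/19}
Op 8: register job_C */5 -> active={job_A:*/7, job_B:*/15, job_C:*/5, job_D:*/19}
Op 9: unregister job_A -> active={job_B:*/15, job_C:*/5, job_D:*/19}
Op 10: register job_C */14 -> active={job_B:*/15, job_C:*/14, job_D:*/19}
Final interval of job_B = 15
Next fire of job_B after T=50: (50//15+1)*15 = 60

Answer: interval=15 next_fire=60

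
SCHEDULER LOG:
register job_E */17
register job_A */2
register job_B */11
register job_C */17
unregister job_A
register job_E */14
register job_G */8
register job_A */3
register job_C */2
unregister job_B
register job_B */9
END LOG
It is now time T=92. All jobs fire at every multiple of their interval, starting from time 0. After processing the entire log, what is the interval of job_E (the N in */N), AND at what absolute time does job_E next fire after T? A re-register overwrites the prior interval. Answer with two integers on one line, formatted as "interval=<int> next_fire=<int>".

Answer: interval=14 next_fire=98

Derivation:
Op 1: register job_E */17 -> active={job_E:*/17}
Op 2: register job_A */2 -> active={job_A:*/2, job_E:*/17}
Op 3: register job_B */11 -> active={job_A:*/2, job_B:*/11, job_E:*/17}
Op 4: register job_C */17 -> active={job_A:*/2, job_B:*/11, job_C:*/17, job_E:*/17}
Op 5: unregister job_A -> active={job_B:*/11, job_C:*/17, job_E:*/17}
Op 6: register job_E */14 -> active={job_B:*/11, job_C:*/17, job_E:*/14}
Op 7: register job_G */8 -> active={job_B:*/11, job_C:*/17, job_E:*/14, job_G:*/8}
Op 8: register job_A */3 -> active={job_A:*/3, job_B:*/11, job_C:*/17, job_E:*/14, job_G:*/8}
Op 9: register job_C */2 -> active={job_A:*/3, job_B:*/11, job_C:*/2, job_E:*/14, job_G:*/8}
Op 10: unregister job_B -> active={job_A:*/3, job_C:*/2, job_E:*/14, job_G:*/8}
Op 11: register job_B */9 -> active={job_A:*/3, job_B:*/9, job_C:*/2, job_E:*/14, job_G:*/8}
Final interval of job_E = 14
Next fire of job_E after T=92: (92//14+1)*14 = 98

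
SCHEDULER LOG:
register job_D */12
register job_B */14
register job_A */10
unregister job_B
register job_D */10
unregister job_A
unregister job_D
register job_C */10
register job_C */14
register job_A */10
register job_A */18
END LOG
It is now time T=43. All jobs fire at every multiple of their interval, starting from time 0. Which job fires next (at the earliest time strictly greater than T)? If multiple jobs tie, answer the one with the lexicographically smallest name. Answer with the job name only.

Answer: job_A

Derivation:
Op 1: register job_D */12 -> active={job_D:*/12}
Op 2: register job_B */14 -> active={job_B:*/14, job_D:*/12}
Op 3: register job_A */10 -> active={job_A:*/10, job_B:*/14, job_D:*/12}
Op 4: unregister job_B -> active={job_A:*/10, job_D:*/12}
Op 5: register job_D */10 -> active={job_A:*/10, job_D:*/10}
Op 6: unregister job_A -> active={job_D:*/10}
Op 7: unregister job_D -> active={}
Op 8: register job_C */10 -> active={job_C:*/10}
Op 9: register job_C */14 -> active={job_C:*/14}
Op 10: register job_A */10 -> active={job_A:*/10, job_C:*/14}
Op 11: register job_A */18 -> active={job_A:*/18, job_C:*/14}
  job_A: interval 18, next fire after T=43 is 54
  job_C: interval 14, next fire after T=43 is 56
Earliest = 54, winner (lex tiebreak) = job_A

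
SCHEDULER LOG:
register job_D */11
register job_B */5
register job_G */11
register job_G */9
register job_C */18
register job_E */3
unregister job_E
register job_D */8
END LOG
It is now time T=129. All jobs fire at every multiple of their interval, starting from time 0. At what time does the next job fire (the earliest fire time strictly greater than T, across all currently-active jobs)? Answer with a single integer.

Answer: 130

Derivation:
Op 1: register job_D */11 -> active={job_D:*/11}
Op 2: register job_B */5 -> active={job_B:*/5, job_D:*/11}
Op 3: register job_G */11 -> active={job_B:*/5, job_D:*/11, job_G:*/11}
Op 4: register job_G */9 -> active={job_B:*/5, job_D:*/11, job_G:*/9}
Op 5: register job_C */18 -> active={job_B:*/5, job_C:*/18, job_D:*/11, job_G:*/9}
Op 6: register job_E */3 -> active={job_B:*/5, job_C:*/18, job_D:*/11, job_E:*/3, job_G:*/9}
Op 7: unregister job_E -> active={job_B:*/5, job_C:*/18, job_D:*/11, job_G:*/9}
Op 8: register job_D */8 -> active={job_B:*/5, job_C:*/18, job_D:*/8, job_G:*/9}
  job_B: interval 5, next fire after T=129 is 130
  job_C: interval 18, next fire after T=129 is 144
  job_D: interval 8, next fire after T=129 is 136
  job_G: interval 9, next fire after T=129 is 135
Earliest fire time = 130 (job job_B)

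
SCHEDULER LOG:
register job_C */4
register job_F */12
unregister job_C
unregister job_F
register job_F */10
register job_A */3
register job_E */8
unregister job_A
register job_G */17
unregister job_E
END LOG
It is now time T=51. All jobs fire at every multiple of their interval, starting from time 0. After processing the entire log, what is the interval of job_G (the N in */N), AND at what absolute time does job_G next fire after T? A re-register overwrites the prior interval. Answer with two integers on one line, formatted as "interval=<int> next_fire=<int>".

Answer: interval=17 next_fire=68

Derivation:
Op 1: register job_C */4 -> active={job_C:*/4}
Op 2: register job_F */12 -> active={job_C:*/4, job_F:*/12}
Op 3: unregister job_C -> active={job_F:*/12}
Op 4: unregister job_F -> active={}
Op 5: register job_F */10 -> active={job_F:*/10}
Op 6: register job_A */3 -> active={job_A:*/3, job_F:*/10}
Op 7: register job_E */8 -> active={job_A:*/3, job_E:*/8, job_F:*/10}
Op 8: unregister job_A -> active={job_E:*/8, job_F:*/10}
Op 9: register job_G */17 -> active={job_E:*/8, job_F:*/10, job_G:*/17}
Op 10: unregister job_E -> active={job_F:*/10, job_G:*/17}
Final interval of job_G = 17
Next fire of job_G after T=51: (51//17+1)*17 = 68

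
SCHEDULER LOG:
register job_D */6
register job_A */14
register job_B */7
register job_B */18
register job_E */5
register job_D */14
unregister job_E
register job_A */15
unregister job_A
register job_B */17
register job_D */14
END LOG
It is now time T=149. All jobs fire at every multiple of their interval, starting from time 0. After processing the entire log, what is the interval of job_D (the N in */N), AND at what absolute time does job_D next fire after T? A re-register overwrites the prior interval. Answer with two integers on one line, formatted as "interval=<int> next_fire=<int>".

Answer: interval=14 next_fire=154

Derivation:
Op 1: register job_D */6 -> active={job_D:*/6}
Op 2: register job_A */14 -> active={job_A:*/14, job_D:*/6}
Op 3: register job_B */7 -> active={job_A:*/14, job_B:*/7, job_D:*/6}
Op 4: register job_B */18 -> active={job_A:*/14, job_B:*/18, job_D:*/6}
Op 5: register job_E */5 -> active={job_A:*/14, job_B:*/18, job_D:*/6, job_E:*/5}
Op 6: register job_D */14 -> active={job_A:*/14, job_B:*/18, job_D:*/14, job_E:*/5}
Op 7: unregister job_E -> active={job_A:*/14, job_B:*/18, job_D:*/14}
Op 8: register job_A */15 -> active={job_A:*/15, job_B:*/18, job_D:*/14}
Op 9: unregister job_A -> active={job_B:*/18, job_D:*/14}
Op 10: register job_B */17 -> active={job_B:*/17, job_D:*/14}
Op 11: register job_D */14 -> active={job_B:*/17, job_D:*/14}
Final interval of job_D = 14
Next fire of job_D after T=149: (149//14+1)*14 = 154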